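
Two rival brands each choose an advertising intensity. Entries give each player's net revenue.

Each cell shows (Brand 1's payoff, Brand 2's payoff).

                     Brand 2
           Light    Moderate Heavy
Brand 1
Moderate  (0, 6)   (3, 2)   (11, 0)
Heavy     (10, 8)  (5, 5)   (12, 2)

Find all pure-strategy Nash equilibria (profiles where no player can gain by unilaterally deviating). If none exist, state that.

Brand 1 against Light: payoffs 0, 10 → best response Heavy.
Brand 1 against Moderate: payoffs 3, 5 → best response Heavy.
Brand 1 against Heavy: payoffs 11, 12 → best response Heavy.
Brand 2 against Moderate: payoffs 6, 2, 0 → best response Light.
Brand 2 against Heavy: payoffs 8, 5, 2 → best response Light.
Mutual best responses: (Heavy, Light).

(Heavy, Light)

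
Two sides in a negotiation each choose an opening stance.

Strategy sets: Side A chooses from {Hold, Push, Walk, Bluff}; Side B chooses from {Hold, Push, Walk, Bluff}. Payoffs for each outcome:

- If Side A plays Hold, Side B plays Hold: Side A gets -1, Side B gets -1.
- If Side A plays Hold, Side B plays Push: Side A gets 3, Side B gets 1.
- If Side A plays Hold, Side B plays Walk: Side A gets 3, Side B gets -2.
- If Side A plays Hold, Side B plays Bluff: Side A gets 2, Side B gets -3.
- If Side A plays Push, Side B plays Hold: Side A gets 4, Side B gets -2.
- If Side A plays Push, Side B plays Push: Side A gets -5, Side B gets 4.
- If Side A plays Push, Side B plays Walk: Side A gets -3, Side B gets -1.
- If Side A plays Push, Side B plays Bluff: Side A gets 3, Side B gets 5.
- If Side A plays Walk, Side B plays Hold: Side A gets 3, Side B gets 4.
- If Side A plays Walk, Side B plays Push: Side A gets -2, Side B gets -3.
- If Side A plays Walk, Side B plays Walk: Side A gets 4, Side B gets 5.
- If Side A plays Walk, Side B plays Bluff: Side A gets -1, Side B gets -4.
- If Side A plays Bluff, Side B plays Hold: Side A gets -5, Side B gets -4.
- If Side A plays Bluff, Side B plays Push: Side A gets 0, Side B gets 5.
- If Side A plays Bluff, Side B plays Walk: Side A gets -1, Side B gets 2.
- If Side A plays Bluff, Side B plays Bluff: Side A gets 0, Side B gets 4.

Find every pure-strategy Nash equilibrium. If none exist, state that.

(Hold, Hold): Side A can switch to Push (-1 → 4). Not NE.
(Hold, Push): Side A gets 3, best alternative 0; Side B gets 1, best alternative -1. No profitable deviation — NE.
(Hold, Walk): Side A can switch to Walk (3 → 4). Not NE.
(Hold, Bluff): Side A can switch to Push (2 → 3). Not NE.
(Push, Hold): Side B can switch to Push (-2 → 4). Not NE.
(Push, Push): Side A can switch to Hold (-5 → 3). Not NE.
(Push, Walk): Side A can switch to Hold (-3 → 3). Not NE.
(Push, Bluff): Side A gets 3, best alternative 2; Side B gets 5, best alternative 4. No profitable deviation — NE.
(Walk, Walk): Side A gets 4, best alternative 3; Side B gets 5, best alternative 4. No profitable deviation — NE.
(The remaining 7 profiles each have a profitable deviation by the same check.)

The pure Nash equilibria are (Hold, Push) and (Push, Bluff) and (Walk, Walk).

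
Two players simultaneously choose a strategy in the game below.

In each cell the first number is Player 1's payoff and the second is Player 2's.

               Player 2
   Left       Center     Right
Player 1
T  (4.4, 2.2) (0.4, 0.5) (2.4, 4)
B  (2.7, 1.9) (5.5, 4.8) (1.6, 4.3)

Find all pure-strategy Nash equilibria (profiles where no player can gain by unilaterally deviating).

Player 1 against Left: payoffs 4.4, 2.7 → best response T.
Player 1 against Center: payoffs 0.4, 5.5 → best response B.
Player 1 against Right: payoffs 2.4, 1.6 → best response T.
Player 2 against T: payoffs 2.2, 0.5, 4 → best response Right.
Player 2 against B: payoffs 1.9, 4.8, 4.3 → best response Center.
Mutual best responses: (T, Right); (B, Center).

(T, Right); (B, Center)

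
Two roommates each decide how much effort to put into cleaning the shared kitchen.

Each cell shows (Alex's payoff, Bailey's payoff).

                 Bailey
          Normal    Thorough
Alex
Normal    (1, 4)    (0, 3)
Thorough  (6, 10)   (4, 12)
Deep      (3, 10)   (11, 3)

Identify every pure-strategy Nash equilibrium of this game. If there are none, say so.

No pure-strategy Nash equilibrium.

(Normal, Normal): Alex can switch to Thorough (1 → 6). Not NE.
(Normal, Thorough): Alex can switch to Thorough (0 → 4). Not NE.
(Thorough, Normal): Bailey can switch to Thorough (10 → 12). Not NE.
(Thorough, Thorough): Alex can switch to Deep (4 → 11). Not NE.
(Deep, Normal): Alex can switch to Thorough (3 → 6). Not NE.
(Deep, Thorough): Bailey can switch to Normal (3 → 10). Not NE.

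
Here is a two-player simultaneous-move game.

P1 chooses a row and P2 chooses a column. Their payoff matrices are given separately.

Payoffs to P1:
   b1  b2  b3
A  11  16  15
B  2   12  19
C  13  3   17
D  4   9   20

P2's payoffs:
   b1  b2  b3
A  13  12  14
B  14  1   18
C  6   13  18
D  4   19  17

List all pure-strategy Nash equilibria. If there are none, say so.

No pure-strategy Nash equilibrium.

(A, b1): P1 can switch to C (11 → 13). Not NE.
(A, b2): P2 can switch to b1 (12 → 13). Not NE.
(A, b3): P1 can switch to B (15 → 19). Not NE.
(B, b1): P1 can switch to A (2 → 11). Not NE.
(B, b2): P1 can switch to A (12 → 16). Not NE.
(B, b3): P1 can switch to D (19 → 20). Not NE.
(C, b1): P2 can switch to b2 (6 → 13). Not NE.
(C, b2): P1 can switch to A (3 → 16). Not NE.
(The remaining 4 profiles each have a profitable deviation by the same check.)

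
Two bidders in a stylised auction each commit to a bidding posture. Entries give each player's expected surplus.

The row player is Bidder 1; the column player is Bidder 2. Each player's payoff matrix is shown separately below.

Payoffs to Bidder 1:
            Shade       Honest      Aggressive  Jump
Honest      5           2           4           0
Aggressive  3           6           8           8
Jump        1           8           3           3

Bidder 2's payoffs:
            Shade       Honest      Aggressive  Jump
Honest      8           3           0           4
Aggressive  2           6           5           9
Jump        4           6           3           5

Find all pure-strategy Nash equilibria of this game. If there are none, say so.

Bidder 1 against Shade: payoffs 5, 3, 1 → best response Honest.
Bidder 1 against Honest: payoffs 2, 6, 8 → best response Jump.
Bidder 1 against Aggressive: payoffs 4, 8, 3 → best response Aggressive.
Bidder 1 against Jump: payoffs 0, 8, 3 → best response Aggressive.
Bidder 2 against Honest: payoffs 8, 3, 0, 4 → best response Shade.
Bidder 2 against Aggressive: payoffs 2, 6, 5, 9 → best response Jump.
Bidder 2 against Jump: payoffs 4, 6, 3, 5 → best response Honest.
Mutual best responses: (Honest, Shade); (Aggressive, Jump); (Jump, Honest).

(Honest, Shade), (Aggressive, Jump), (Jump, Honest)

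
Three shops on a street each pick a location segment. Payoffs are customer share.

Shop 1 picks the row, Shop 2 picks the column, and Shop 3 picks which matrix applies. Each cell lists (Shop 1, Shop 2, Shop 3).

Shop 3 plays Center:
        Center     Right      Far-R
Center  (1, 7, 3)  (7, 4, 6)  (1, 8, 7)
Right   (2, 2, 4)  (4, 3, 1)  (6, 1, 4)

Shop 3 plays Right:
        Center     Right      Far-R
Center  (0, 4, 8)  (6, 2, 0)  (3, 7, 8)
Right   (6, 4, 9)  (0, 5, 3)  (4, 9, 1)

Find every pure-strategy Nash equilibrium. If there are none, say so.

There is no pure-strategy Nash equilibrium.

Check each profile: it is a Nash equilibrium iff no player can strictly gain by switching unilaterally.
(Center, Center, Center): Shop 1 can switch to Right (1 → 2). Not NE.
(Center, Center, Right): Shop 1 can switch to Right (0 → 6). Not NE.
(Center, Right, Center): Shop 2 can switch to Center (4 → 7). Not NE.
(Center, Right, Right): Shop 2 can switch to Center (2 → 4). Not NE.
(Center, Far-R, Center): Shop 1 can switch to Right (1 → 6). Not NE.
(Center, Far-R, Right): Shop 1 can switch to Right (3 → 4). Not NE.
(Right, Center, Center): Shop 2 can switch to Right (2 → 3). Not NE.
(Right, Center, Right): Shop 2 can switch to Right (4 → 5). Not NE.
(Right, Right, Center): Shop 1 can switch to Center (4 → 7). Not NE.
(Right, Right, Right): Shop 1 can switch to Center (0 → 6). Not NE.
(The remaining 2 profiles each have a profitable deviation by the same check.)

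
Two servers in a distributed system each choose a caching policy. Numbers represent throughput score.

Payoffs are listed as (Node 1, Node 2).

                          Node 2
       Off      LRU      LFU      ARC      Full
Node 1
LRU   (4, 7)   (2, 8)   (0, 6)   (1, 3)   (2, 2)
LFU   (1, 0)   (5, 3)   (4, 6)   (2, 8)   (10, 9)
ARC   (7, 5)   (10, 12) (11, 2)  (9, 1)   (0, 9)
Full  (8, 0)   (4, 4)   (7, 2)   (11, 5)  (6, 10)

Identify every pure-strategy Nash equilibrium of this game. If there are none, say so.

Mark each player's best response to every combination of opponents' strategies; a profile where every player is best-responding is a pure Nash equilibrium.
Node 1 against Off: payoffs 4, 1, 7, 8 → best response Full.
Node 1 against LRU: payoffs 2, 5, 10, 4 → best response ARC.
Node 1 against LFU: payoffs 0, 4, 11, 7 → best response ARC.
Node 1 against ARC: payoffs 1, 2, 9, 11 → best response Full.
Node 1 against Full: payoffs 2, 10, 0, 6 → best response LFU.
Node 2 against LRU: payoffs 7, 8, 6, 3, 2 → best response LRU.
Node 2 against LFU: payoffs 0, 3, 6, 8, 9 → best response Full.
Node 2 against ARC: payoffs 5, 12, 2, 1, 9 → best response LRU.
Node 2 against Full: payoffs 0, 4, 2, 5, 10 → best response Full.
Mutual best responses: (LFU, Full); (ARC, LRU).

Pure-strategy Nash equilibria: (LFU, Full) and (ARC, LRU)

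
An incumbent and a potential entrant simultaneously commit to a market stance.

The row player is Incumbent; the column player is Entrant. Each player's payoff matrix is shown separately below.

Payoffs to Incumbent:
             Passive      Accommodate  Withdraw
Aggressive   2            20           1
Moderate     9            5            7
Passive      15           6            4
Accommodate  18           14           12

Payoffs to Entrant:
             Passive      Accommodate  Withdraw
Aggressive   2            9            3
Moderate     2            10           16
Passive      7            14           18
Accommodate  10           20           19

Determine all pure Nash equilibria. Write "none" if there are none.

For each strategy profile, look for a profitable unilateral deviation.
(Aggressive, Passive): Incumbent can switch to Moderate (2 → 9). Not NE.
(Aggressive, Accommodate): Incumbent gets 20, best alternative 14; Entrant gets 9, best alternative 3. No profitable deviation — NE.
(Aggressive, Withdraw): Incumbent can switch to Moderate (1 → 7). Not NE.
(Moderate, Passive): Incumbent can switch to Passive (9 → 15). Not NE.
(Moderate, Accommodate): Incumbent can switch to Aggressive (5 → 20). Not NE.
(Moderate, Withdraw): Incumbent can switch to Accommodate (7 → 12). Not NE.
(Passive, Passive): Incumbent can switch to Accommodate (15 → 18). Not NE.
(The remaining 5 profiles each have a profitable deviation by the same check.)

(Aggressive, Accommodate)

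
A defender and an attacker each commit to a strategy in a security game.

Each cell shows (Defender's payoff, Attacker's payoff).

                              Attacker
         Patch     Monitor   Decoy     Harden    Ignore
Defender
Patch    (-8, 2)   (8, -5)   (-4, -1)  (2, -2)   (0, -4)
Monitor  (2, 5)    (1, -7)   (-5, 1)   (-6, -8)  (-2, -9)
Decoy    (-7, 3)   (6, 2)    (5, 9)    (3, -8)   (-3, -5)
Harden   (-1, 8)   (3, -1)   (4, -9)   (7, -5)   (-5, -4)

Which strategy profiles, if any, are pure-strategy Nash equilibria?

(Patch, Patch): Defender can switch to Monitor (-8 → 2). Not NE.
(Patch, Monitor): Attacker can switch to Patch (-5 → 2). Not NE.
(Patch, Decoy): Defender can switch to Decoy (-4 → 5). Not NE.
(Patch, Harden): Defender can switch to Decoy (2 → 3). Not NE.
(Patch, Ignore): Attacker can switch to Patch (-4 → 2). Not NE.
(Monitor, Patch): Defender gets 2, best alternative -1; Attacker gets 5, best alternative 1. No profitable deviation — NE.
(Monitor, Monitor): Defender can switch to Patch (1 → 8). Not NE.
(Monitor, Decoy): Defender can switch to Patch (-5 → -4). Not NE.
(Monitor, Harden): Defender can switch to Patch (-6 → 2). Not NE.
(Decoy, Decoy): Defender gets 5, best alternative 4; Attacker gets 9, best alternative 3. No profitable deviation — NE.
(The remaining 10 profiles each have a profitable deviation by the same check.)

Pure-strategy Nash equilibria: (Monitor, Patch); (Decoy, Decoy)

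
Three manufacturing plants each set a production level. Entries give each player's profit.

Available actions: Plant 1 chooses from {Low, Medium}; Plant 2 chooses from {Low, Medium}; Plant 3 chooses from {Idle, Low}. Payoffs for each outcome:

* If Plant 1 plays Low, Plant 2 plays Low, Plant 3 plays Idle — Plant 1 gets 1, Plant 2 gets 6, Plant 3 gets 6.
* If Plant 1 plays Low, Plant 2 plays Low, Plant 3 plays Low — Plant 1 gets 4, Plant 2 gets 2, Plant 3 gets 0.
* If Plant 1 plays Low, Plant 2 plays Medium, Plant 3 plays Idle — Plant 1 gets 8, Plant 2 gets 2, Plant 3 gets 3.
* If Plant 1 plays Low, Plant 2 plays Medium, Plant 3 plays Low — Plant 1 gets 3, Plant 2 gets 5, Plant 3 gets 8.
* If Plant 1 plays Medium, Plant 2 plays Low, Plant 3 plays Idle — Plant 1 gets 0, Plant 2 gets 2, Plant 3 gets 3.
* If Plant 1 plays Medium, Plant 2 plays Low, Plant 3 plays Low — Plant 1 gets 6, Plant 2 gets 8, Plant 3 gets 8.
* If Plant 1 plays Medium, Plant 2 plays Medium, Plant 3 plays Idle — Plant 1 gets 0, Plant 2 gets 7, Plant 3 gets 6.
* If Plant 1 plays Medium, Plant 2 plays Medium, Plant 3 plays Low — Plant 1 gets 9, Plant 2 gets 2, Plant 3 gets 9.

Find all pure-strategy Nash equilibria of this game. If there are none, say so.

(Low, Low, Idle) and (Medium, Low, Low)

Mark each player's best response to every combination of opponents' strategies; a profile where every player is best-responding is a pure Nash equilibrium.
Plant 1 against (Low, Idle): payoffs 1, 0 → best response Low.
Plant 1 against (Low, Low): payoffs 4, 6 → best response Medium.
Plant 1 against (Medium, Idle): payoffs 8, 0 → best response Low.
Plant 1 against (Medium, Low): payoffs 3, 9 → best response Medium.
Plant 2 against (Low, Idle): payoffs 6, 2 → best response Low.
Plant 2 against (Low, Low): payoffs 2, 5 → best response Medium.
Plant 2 against (Medium, Idle): payoffs 2, 7 → best response Medium.
Plant 2 against (Medium, Low): payoffs 8, 2 → best response Low.
Plant 3 against (Low, Low): payoffs 6, 0 → best response Idle.
Plant 3 against (Low, Medium): payoffs 3, 8 → best response Low.
Plant 3 against (Medium, Low): payoffs 3, 8 → best response Low.
Plant 3 against (Medium, Medium): payoffs 6, 9 → best response Low.
Mutual best responses: (Low, Low, Idle); (Medium, Low, Low).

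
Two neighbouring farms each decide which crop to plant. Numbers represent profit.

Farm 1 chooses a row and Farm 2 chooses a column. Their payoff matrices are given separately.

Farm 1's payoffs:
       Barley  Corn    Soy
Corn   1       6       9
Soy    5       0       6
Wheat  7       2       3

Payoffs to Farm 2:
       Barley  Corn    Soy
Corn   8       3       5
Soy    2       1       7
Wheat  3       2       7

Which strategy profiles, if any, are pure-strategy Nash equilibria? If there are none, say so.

There is no pure-strategy Nash equilibrium.

Mark each player's best response to every combination of opponents' strategies; a profile where every player is best-responding is a pure Nash equilibrium.
Farm 1 against Barley: payoffs 1, 5, 7 → best response Wheat.
Farm 1 against Corn: payoffs 6, 0, 2 → best response Corn.
Farm 1 against Soy: payoffs 9, 6, 3 → best response Corn.
Farm 2 against Corn: payoffs 8, 3, 5 → best response Barley.
Farm 2 against Soy: payoffs 2, 1, 7 → best response Soy.
Farm 2 against Wheat: payoffs 3, 2, 7 → best response Soy.
No profile is a mutual best response for all players.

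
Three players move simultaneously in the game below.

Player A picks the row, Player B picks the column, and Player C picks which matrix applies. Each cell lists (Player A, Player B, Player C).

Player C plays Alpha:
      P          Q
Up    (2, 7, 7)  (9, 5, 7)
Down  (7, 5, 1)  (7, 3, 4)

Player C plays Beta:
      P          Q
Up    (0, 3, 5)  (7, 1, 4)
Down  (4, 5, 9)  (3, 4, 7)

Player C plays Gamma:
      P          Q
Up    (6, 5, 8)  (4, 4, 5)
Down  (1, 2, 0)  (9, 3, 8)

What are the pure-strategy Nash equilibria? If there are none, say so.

The pure Nash equilibria are (Up, P, Gamma); (Down, P, Beta); (Down, Q, Gamma).

(Up, P, Alpha): Player A can switch to Down (2 → 7). Not NE.
(Up, P, Beta): Player A can switch to Down (0 → 4). Not NE.
(Up, P, Gamma): Player A gets 6, best alternative 1; Player B gets 5, best alternative 4; Player C gets 8, best alternative 7. No profitable deviation — NE.
(Up, Q, Alpha): Player B can switch to P (5 → 7). Not NE.
(Up, Q, Beta): Player B can switch to P (1 → 3). Not NE.
(Up, Q, Gamma): Player A can switch to Down (4 → 9). Not NE.
(Down, P, Alpha): Player C can switch to Beta (1 → 9). Not NE.
(Down, P, Beta): Player A gets 4, best alternative 0; Player B gets 5, best alternative 4; Player C gets 9, best alternative 1. No profitable deviation — NE.
(Down, Q, Gamma): Player A gets 9, best alternative 4; Player B gets 3, best alternative 2; Player C gets 8, best alternative 7. No profitable deviation — NE.
(The remaining 3 profiles each have a profitable deviation by the same check.)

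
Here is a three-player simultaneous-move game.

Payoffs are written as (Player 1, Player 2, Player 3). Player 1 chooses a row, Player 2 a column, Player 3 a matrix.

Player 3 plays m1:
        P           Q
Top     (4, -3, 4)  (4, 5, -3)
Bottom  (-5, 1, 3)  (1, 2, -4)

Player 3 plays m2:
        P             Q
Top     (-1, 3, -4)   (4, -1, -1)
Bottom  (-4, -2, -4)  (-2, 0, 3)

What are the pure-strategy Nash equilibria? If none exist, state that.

none

For each player, find the best response to each opponent profile; mutual best responses are the pure NE.
Player 1 against (P, m1): payoffs 4, -5 → best response Top.
Player 1 against (P, m2): payoffs -1, -4 → best response Top.
Player 1 against (Q, m1): payoffs 4, 1 → best response Top.
Player 1 against (Q, m2): payoffs 4, -2 → best response Top.
Player 2 against (Top, m1): payoffs -3, 5 → best response Q.
Player 2 against (Top, m2): payoffs 3, -1 → best response P.
Player 2 against (Bottom, m1): payoffs 1, 2 → best response Q.
Player 2 against (Bottom, m2): payoffs -2, 0 → best response Q.
Player 3 against (Top, P): payoffs 4, -4 → best response m1.
Player 3 against (Top, Q): payoffs -3, -1 → best response m2.
Player 3 against (Bottom, P): payoffs 3, -4 → best response m1.
Player 3 against (Bottom, Q): payoffs -4, 3 → best response m2.
No profile is a mutual best response for all players.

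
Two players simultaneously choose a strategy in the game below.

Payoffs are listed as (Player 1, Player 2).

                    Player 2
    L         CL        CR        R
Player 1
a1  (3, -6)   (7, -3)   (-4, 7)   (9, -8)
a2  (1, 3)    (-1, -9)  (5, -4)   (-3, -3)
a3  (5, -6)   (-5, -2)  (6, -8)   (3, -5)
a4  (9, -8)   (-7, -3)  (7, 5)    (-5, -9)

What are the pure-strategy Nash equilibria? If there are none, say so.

Check each profile: it is a Nash equilibrium iff no player can strictly gain by switching unilaterally.
(a1, L): Player 1 can switch to a3 (3 → 5). Not NE.
(a1, CL): Player 2 can switch to CR (-3 → 7). Not NE.
(a1, CR): Player 1 can switch to a2 (-4 → 5). Not NE.
(a1, R): Player 2 can switch to L (-8 → -6). Not NE.
(a2, L): Player 1 can switch to a1 (1 → 3). Not NE.
(a2, CL): Player 1 can switch to a1 (-1 → 7). Not NE.
(a2, CR): Player 1 can switch to a3 (5 → 6). Not NE.
(a2, R): Player 1 can switch to a1 (-3 → 9). Not NE.
(a3, L): Player 1 can switch to a4 (5 → 9). Not NE.
(a3, CL): Player 1 can switch to a1 (-5 → 7). Not NE.
(a3, CR): Player 1 can switch to a4 (6 → 7). Not NE.
(a3, R): Player 1 can switch to a1 (3 → 9). Not NE.
(a4, CR): Player 1 gets 7, best alternative 6; Player 2 gets 5, best alternative -3. No profitable deviation — NE.
(The remaining 3 profiles each have a profitable deviation by the same check.)

The unique pure-strategy Nash equilibrium is (a4, CR).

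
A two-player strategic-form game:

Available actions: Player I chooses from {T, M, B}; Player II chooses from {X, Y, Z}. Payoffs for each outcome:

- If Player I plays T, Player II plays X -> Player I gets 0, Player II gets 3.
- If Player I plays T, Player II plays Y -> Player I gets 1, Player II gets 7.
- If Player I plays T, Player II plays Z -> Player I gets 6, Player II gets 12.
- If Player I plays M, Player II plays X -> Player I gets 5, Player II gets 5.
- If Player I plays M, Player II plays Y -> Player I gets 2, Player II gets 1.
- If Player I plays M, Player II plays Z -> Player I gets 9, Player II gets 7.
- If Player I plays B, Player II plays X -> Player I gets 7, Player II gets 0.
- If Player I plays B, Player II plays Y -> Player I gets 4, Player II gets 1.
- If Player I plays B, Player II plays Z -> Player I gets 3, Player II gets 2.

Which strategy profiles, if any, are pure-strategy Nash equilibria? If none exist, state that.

For each player, find the best response to each opponent profile; mutual best responses are the pure NE.
Player I against X: payoffs 0, 5, 7 → best response B.
Player I against Y: payoffs 1, 2, 4 → best response B.
Player I against Z: payoffs 6, 9, 3 → best response M.
Player II against T: payoffs 3, 7, 12 → best response Z.
Player II against M: payoffs 5, 1, 7 → best response Z.
Player II against B: payoffs 0, 1, 2 → best response Z.
Mutual best responses: (M, Z).

(M, Z)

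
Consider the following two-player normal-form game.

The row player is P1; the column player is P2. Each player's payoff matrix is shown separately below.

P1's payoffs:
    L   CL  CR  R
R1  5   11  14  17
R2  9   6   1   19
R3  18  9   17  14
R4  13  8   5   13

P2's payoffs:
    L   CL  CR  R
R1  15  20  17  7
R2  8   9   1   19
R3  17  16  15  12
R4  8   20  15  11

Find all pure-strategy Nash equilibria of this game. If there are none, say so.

Pure-strategy Nash equilibria: (R1, CL) and (R2, R) and (R3, L)

(R1, L): P1 can switch to R2 (5 → 9). Not NE.
(R1, CL): P1 gets 11, best alternative 9; P2 gets 20, best alternative 17. No profitable deviation — NE.
(R1, CR): P1 can switch to R3 (14 → 17). Not NE.
(R1, R): P1 can switch to R2 (17 → 19). Not NE.
(R2, L): P1 can switch to R3 (9 → 18). Not NE.
(R2, CL): P1 can switch to R1 (6 → 11). Not NE.
(R2, CR): P1 can switch to R1 (1 → 14). Not NE.
(R2, R): P1 gets 19, best alternative 17; P2 gets 19, best alternative 9. No profitable deviation — NE.
(R3, L): P1 gets 18, best alternative 13; P2 gets 17, best alternative 16. No profitable deviation — NE.
(The remaining 7 profiles each have a profitable deviation by the same check.)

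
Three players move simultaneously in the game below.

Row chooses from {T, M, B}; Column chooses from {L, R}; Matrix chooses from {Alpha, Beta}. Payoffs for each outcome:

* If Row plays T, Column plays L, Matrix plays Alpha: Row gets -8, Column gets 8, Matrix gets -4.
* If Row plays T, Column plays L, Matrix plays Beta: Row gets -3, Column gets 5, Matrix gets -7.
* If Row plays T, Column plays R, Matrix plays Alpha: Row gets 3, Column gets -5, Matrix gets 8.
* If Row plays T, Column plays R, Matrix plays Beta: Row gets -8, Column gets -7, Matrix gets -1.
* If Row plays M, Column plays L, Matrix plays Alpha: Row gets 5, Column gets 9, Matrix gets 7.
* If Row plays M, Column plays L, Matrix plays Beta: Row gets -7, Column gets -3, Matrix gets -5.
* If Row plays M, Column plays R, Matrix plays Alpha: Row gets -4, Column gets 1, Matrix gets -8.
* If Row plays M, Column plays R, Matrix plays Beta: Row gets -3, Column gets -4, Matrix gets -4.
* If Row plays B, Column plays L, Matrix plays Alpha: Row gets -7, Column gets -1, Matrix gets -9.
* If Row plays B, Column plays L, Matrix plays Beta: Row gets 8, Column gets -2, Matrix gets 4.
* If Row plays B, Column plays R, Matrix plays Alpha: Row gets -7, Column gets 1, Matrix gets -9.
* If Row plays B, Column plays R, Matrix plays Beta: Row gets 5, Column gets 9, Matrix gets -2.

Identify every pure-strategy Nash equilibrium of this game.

(M, L, Alpha), (B, R, Beta)

Mark each player's best response to every combination of opponents' strategies; a profile where every player is best-responding is a pure Nash equilibrium.
Row against (L, Alpha): payoffs -8, 5, -7 → best response M.
Row against (L, Beta): payoffs -3, -7, 8 → best response B.
Row against (R, Alpha): payoffs 3, -4, -7 → best response T.
Row against (R, Beta): payoffs -8, -3, 5 → best response B.
Column against (T, Alpha): payoffs 8, -5 → best response L.
Column against (T, Beta): payoffs 5, -7 → best response L.
Column against (M, Alpha): payoffs 9, 1 → best response L.
Column against (M, Beta): payoffs -3, -4 → best response L.
Column against (B, Alpha): payoffs -1, 1 → best response R.
Column against (B, Beta): payoffs -2, 9 → best response R.
Matrix against (T, L): payoffs -4, -7 → best response Alpha.
Matrix against (T, R): payoffs 8, -1 → best response Alpha.
Matrix against (M, L): payoffs 7, -5 → best response Alpha.
Matrix against (M, R): payoffs -8, -4 → best response Beta.
Matrix against (B, L): payoffs -9, 4 → best response Beta.
Matrix against (B, R): payoffs -9, -2 → best response Beta.
Mutual best responses: (M, L, Alpha); (B, R, Beta).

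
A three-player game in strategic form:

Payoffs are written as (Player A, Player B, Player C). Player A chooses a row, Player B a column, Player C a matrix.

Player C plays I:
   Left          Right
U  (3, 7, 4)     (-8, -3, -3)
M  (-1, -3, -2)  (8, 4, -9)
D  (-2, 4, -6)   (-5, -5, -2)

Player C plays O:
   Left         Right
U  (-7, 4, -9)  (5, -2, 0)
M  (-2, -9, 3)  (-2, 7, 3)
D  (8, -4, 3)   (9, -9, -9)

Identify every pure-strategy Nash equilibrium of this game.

(U, Left, I), (D, Left, O)

Player A against (Left, I): payoffs 3, -1, -2 → best response U.
Player A against (Left, O): payoffs -7, -2, 8 → best response D.
Player A against (Right, I): payoffs -8, 8, -5 → best response M.
Player A against (Right, O): payoffs 5, -2, 9 → best response D.
Player B against (U, I): payoffs 7, -3 → best response Left.
Player B against (U, O): payoffs 4, -2 → best response Left.
Player B against (M, I): payoffs -3, 4 → best response Right.
Player B against (M, O): payoffs -9, 7 → best response Right.
Player B against (D, I): payoffs 4, -5 → best response Left.
Player B against (D, O): payoffs -4, -9 → best response Left.
Player C against (U, Left): payoffs 4, -9 → best response I.
Player C against (U, Right): payoffs -3, 0 → best response O.
Player C against (M, Left): payoffs -2, 3 → best response O.
Player C against (M, Right): payoffs -9, 3 → best response O.
Player C against (D, Left): payoffs -6, 3 → best response O.
Player C against (D, Right): payoffs -2, -9 → best response I.
Mutual best responses: (U, Left, I); (D, Left, O).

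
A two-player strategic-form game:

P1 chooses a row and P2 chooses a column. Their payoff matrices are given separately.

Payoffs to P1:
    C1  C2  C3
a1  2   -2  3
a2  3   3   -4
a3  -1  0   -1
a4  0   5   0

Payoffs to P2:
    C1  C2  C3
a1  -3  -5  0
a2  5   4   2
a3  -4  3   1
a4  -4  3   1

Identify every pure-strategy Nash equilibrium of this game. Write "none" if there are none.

The pure Nash equilibria are (a1, C3) and (a2, C1) and (a4, C2).

For each player, find the best response to each opponent profile; mutual best responses are the pure NE.
P1 against C1: payoffs 2, 3, -1, 0 → best response a2.
P1 against C2: payoffs -2, 3, 0, 5 → best response a4.
P1 against C3: payoffs 3, -4, -1, 0 → best response a1.
P2 against a1: payoffs -3, -5, 0 → best response C3.
P2 against a2: payoffs 5, 4, 2 → best response C1.
P2 against a3: payoffs -4, 3, 1 → best response C2.
P2 against a4: payoffs -4, 3, 1 → best response C2.
Mutual best responses: (a1, C3); (a2, C1); (a4, C2).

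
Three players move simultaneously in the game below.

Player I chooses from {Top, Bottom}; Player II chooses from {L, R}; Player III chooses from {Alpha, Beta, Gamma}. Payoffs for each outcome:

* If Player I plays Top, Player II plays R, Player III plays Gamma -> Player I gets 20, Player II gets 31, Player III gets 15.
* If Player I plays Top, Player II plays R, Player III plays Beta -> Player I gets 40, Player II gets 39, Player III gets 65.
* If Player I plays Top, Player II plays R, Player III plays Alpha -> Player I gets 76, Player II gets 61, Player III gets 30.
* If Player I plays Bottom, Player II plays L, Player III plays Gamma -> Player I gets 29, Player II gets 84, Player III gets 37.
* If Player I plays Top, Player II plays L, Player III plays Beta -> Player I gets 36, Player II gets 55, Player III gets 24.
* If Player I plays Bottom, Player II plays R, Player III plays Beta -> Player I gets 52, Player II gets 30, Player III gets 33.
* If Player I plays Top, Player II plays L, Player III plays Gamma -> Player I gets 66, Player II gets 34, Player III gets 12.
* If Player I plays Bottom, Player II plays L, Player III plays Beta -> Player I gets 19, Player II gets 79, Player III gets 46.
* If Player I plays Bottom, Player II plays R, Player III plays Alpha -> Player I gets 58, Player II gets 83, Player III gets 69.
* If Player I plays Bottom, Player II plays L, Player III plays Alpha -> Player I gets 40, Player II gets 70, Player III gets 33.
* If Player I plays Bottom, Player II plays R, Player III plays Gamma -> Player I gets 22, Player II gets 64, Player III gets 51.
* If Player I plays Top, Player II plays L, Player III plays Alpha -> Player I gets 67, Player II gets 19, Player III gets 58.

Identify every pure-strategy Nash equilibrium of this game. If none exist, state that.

Player I against (L, Alpha): payoffs 67, 40 → best response Top.
Player I against (L, Beta): payoffs 36, 19 → best response Top.
Player I against (L, Gamma): payoffs 66, 29 → best response Top.
Player I against (R, Alpha): payoffs 76, 58 → best response Top.
Player I against (R, Beta): payoffs 40, 52 → best response Bottom.
Player I against (R, Gamma): payoffs 20, 22 → best response Bottom.
Player II against (Top, Alpha): payoffs 19, 61 → best response R.
Player II against (Top, Beta): payoffs 55, 39 → best response L.
Player II against (Top, Gamma): payoffs 34, 31 → best response L.
Player II against (Bottom, Alpha): payoffs 70, 83 → best response R.
Player II against (Bottom, Beta): payoffs 79, 30 → best response L.
Player II against (Bottom, Gamma): payoffs 84, 64 → best response L.
Player III against (Top, L): payoffs 58, 24, 12 → best response Alpha.
Player III against (Top, R): payoffs 30, 65, 15 → best response Beta.
Player III against (Bottom, L): payoffs 33, 46, 37 → best response Beta.
Player III against (Bottom, R): payoffs 69, 33, 51 → best response Alpha.
No profile is a mutual best response for all players.

none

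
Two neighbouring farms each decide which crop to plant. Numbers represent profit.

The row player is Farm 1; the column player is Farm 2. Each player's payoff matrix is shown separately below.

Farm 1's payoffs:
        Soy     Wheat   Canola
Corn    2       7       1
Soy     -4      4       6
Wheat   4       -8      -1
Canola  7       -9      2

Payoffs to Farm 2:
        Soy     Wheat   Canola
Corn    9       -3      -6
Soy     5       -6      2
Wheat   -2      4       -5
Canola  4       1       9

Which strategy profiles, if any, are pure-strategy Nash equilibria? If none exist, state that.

(Corn, Soy): Farm 1 can switch to Wheat (2 → 4). Not NE.
(Corn, Wheat): Farm 2 can switch to Soy (-3 → 9). Not NE.
(Corn, Canola): Farm 1 can switch to Soy (1 → 6). Not NE.
(Soy, Soy): Farm 1 can switch to Corn (-4 → 2). Not NE.
(Soy, Wheat): Farm 1 can switch to Corn (4 → 7). Not NE.
(Soy, Canola): Farm 2 can switch to Soy (2 → 5). Not NE.
(Wheat, Soy): Farm 1 can switch to Canola (4 → 7). Not NE.
(Wheat, Wheat): Farm 1 can switch to Corn (-8 → 7). Not NE.
(The remaining 4 profiles each have a profitable deviation by the same check.)

There is no pure-strategy Nash equilibrium.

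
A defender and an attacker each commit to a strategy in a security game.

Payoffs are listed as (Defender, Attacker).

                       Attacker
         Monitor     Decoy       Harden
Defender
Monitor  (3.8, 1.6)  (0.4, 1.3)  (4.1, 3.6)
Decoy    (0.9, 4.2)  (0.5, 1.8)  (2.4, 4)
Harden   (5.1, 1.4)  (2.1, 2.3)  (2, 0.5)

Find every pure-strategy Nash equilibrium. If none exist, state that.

(Monitor, Harden) and (Harden, Decoy)

(Monitor, Monitor): Defender can switch to Harden (3.8 → 5.1). Not NE.
(Monitor, Decoy): Defender can switch to Decoy (0.4 → 0.5). Not NE.
(Monitor, Harden): Defender gets 4.1, best alternative 2.4; Attacker gets 3.6, best alternative 1.6. No profitable deviation — NE.
(Decoy, Monitor): Defender can switch to Monitor (0.9 → 3.8). Not NE.
(Decoy, Decoy): Defender can switch to Harden (0.5 → 2.1). Not NE.
(Decoy, Harden): Defender can switch to Monitor (2.4 → 4.1). Not NE.
(Harden, Monitor): Attacker can switch to Decoy (1.4 → 2.3). Not NE.
(Harden, Decoy): Defender gets 2.1, best alternative 0.5; Attacker gets 2.3, best alternative 1.4. No profitable deviation — NE.
(Harden, Harden): Defender can switch to Monitor (2 → 4.1). Not NE.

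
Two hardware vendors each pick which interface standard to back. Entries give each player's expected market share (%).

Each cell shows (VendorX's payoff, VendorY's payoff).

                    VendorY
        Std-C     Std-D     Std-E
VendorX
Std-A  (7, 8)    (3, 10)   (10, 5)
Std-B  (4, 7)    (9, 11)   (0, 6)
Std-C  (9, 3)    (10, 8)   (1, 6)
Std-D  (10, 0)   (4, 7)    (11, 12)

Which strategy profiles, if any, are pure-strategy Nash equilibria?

(Std-C, Std-D); (Std-D, Std-E)

(Std-A, Std-C): VendorX can switch to Std-C (7 → 9). Not NE.
(Std-A, Std-D): VendorX can switch to Std-B (3 → 9). Not NE.
(Std-A, Std-E): VendorX can switch to Std-D (10 → 11). Not NE.
(Std-B, Std-C): VendorX can switch to Std-A (4 → 7). Not NE.
(Std-B, Std-D): VendorX can switch to Std-C (9 → 10). Not NE.
(Std-B, Std-E): VendorX can switch to Std-A (0 → 10). Not NE.
(Std-C, Std-C): VendorX can switch to Std-D (9 → 10). Not NE.
(Std-C, Std-D): VendorX gets 10, best alternative 9; VendorY gets 8, best alternative 6. No profitable deviation — NE.
(Std-C, Std-E): VendorX can switch to Std-A (1 → 10). Not NE.
(Std-D, Std-E): VendorX gets 11, best alternative 10; VendorY gets 12, best alternative 7. No profitable deviation — NE.
(The remaining 2 profiles each have a profitable deviation by the same check.)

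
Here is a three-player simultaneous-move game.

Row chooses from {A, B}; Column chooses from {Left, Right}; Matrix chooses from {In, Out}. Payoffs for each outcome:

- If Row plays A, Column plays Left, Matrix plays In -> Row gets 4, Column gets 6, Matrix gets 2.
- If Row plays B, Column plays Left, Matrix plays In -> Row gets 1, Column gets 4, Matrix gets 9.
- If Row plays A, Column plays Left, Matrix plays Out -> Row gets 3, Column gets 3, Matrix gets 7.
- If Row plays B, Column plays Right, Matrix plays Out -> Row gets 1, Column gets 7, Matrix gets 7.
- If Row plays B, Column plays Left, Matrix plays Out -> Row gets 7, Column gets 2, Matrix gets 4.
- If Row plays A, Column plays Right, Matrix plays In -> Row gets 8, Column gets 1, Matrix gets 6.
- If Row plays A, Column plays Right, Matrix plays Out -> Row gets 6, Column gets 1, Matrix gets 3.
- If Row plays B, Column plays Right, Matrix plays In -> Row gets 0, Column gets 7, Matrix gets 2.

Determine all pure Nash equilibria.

Row against (Left, In): payoffs 4, 1 → best response A.
Row against (Left, Out): payoffs 3, 7 → best response B.
Row against (Right, In): payoffs 8, 0 → best response A.
Row against (Right, Out): payoffs 6, 1 → best response A.
Column against (A, In): payoffs 6, 1 → best response Left.
Column against (A, Out): payoffs 3, 1 → best response Left.
Column against (B, In): payoffs 4, 7 → best response Right.
Column against (B, Out): payoffs 2, 7 → best response Right.
Matrix against (A, Left): payoffs 2, 7 → best response Out.
Matrix against (A, Right): payoffs 6, 3 → best response In.
Matrix against (B, Left): payoffs 9, 4 → best response In.
Matrix against (B, Right): payoffs 2, 7 → best response Out.
No profile is a mutual best response for all players.

There is no pure-strategy Nash equilibrium.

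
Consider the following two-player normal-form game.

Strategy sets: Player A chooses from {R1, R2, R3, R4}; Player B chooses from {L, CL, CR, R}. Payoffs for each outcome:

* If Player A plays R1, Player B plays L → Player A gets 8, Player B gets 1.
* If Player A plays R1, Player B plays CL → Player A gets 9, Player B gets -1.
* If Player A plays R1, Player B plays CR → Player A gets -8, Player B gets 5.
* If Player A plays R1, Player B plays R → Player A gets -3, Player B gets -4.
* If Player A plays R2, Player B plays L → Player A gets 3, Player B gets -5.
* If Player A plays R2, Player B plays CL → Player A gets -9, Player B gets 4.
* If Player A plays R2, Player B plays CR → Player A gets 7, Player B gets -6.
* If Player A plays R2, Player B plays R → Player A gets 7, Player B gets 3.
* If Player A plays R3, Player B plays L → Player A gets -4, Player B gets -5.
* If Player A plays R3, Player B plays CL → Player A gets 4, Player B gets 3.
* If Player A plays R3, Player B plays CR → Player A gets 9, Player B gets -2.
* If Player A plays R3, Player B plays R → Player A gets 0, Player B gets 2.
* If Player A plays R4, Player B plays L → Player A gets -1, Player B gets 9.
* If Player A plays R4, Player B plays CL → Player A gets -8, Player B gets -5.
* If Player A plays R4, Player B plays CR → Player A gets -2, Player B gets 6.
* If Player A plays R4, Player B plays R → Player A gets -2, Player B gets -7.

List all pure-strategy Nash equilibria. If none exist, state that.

Mark each player's best response to every combination of opponents' strategies; a profile where every player is best-responding is a pure Nash equilibrium.
Player A against L: payoffs 8, 3, -4, -1 → best response R1.
Player A against CL: payoffs 9, -9, 4, -8 → best response R1.
Player A against CR: payoffs -8, 7, 9, -2 → best response R3.
Player A against R: payoffs -3, 7, 0, -2 → best response R2.
Player B against R1: payoffs 1, -1, 5, -4 → best response CR.
Player B against R2: payoffs -5, 4, -6, 3 → best response CL.
Player B against R3: payoffs -5, 3, -2, 2 → best response CL.
Player B against R4: payoffs 9, -5, 6, -7 → best response L.
No profile is a mutual best response for all players.

There is no pure-strategy Nash equilibrium.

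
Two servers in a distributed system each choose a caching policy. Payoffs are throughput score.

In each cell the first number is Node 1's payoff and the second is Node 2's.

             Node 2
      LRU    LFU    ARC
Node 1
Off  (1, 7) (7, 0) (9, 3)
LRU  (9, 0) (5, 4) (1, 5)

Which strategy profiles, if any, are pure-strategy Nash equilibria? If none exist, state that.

(Off, LRU): Node 1 can switch to LRU (1 → 9). Not NE.
(Off, LFU): Node 2 can switch to LRU (0 → 7). Not NE.
(Off, ARC): Node 2 can switch to LRU (3 → 7). Not NE.
(LRU, LRU): Node 2 can switch to LFU (0 → 4). Not NE.
(LRU, LFU): Node 1 can switch to Off (5 → 7). Not NE.
(LRU, ARC): Node 1 can switch to Off (1 → 9). Not NE.

There is no pure-strategy Nash equilibrium.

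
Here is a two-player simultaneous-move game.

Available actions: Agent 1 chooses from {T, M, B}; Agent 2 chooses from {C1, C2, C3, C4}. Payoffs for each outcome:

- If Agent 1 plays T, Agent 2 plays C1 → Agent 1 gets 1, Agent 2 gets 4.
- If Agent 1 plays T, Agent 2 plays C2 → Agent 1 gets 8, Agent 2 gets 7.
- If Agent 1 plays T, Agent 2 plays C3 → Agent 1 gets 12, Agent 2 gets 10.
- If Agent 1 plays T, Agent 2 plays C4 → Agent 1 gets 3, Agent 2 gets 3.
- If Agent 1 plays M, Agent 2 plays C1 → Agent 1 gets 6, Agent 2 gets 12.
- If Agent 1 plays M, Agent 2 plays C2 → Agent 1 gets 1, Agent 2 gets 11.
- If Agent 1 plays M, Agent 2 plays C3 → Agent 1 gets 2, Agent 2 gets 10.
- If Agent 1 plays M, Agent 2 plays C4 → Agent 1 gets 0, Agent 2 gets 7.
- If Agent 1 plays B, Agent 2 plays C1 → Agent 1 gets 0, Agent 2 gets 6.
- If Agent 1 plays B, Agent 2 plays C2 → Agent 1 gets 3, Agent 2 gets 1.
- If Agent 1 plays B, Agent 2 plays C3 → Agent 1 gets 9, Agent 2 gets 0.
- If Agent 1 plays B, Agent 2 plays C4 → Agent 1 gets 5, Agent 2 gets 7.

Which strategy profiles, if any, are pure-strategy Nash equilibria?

For each strategy profile, look for a profitable unilateral deviation.
(T, C1): Agent 1 can switch to M (1 → 6). Not NE.
(T, C2): Agent 2 can switch to C3 (7 → 10). Not NE.
(T, C3): Agent 1 gets 12, best alternative 9; Agent 2 gets 10, best alternative 7. No profitable deviation — NE.
(T, C4): Agent 1 can switch to B (3 → 5). Not NE.
(M, C1): Agent 1 gets 6, best alternative 1; Agent 2 gets 12, best alternative 11. No profitable deviation — NE.
(M, C2): Agent 1 can switch to T (1 → 8). Not NE.
(M, C3): Agent 1 can switch to T (2 → 12). Not NE.
(M, C4): Agent 1 can switch to T (0 → 3). Not NE.
(B, C4): Agent 1 gets 5, best alternative 3; Agent 2 gets 7, best alternative 6. No profitable deviation — NE.
(The remaining 3 profiles each have a profitable deviation by the same check.)

Pure-strategy Nash equilibria: (T, C3) and (M, C1) and (B, C4)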